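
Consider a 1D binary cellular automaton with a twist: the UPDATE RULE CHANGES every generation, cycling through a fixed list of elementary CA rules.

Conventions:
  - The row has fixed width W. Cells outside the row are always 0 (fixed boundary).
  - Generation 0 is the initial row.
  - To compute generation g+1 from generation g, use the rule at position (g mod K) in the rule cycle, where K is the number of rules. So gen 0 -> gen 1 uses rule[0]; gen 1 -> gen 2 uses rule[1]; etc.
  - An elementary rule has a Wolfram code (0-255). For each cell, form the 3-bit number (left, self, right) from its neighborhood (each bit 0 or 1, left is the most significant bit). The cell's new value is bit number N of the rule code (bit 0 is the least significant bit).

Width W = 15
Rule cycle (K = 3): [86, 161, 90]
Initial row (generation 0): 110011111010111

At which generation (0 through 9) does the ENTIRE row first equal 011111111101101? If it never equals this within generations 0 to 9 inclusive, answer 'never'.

Gen 0: 110011111010111
Gen 1 (rule 86): 011100001010001
Gen 2 (rule 161): 001001100100100
Gen 3 (rule 90): 010111111011010
Gen 4 (rule 86): 110000001001011
Gen 5 (rule 161): 000111100000100
Gen 6 (rule 90): 001100110001010
Gen 7 (rule 86): 010111011011011
Gen 8 (rule 161): 001010100100100
Gen 9 (rule 90): 010000011011010

Answer: never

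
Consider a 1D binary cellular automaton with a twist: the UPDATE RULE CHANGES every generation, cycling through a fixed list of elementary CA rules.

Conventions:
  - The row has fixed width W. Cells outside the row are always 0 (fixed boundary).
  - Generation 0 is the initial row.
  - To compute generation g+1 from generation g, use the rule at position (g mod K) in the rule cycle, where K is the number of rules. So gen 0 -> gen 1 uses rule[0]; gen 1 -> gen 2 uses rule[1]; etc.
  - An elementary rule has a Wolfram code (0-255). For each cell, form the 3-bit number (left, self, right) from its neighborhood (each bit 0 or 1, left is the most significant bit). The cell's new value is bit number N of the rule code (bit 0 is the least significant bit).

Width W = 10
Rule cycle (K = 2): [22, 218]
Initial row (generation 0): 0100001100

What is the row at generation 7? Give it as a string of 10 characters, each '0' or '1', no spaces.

Gen 0: 0100001100
Gen 1 (rule 22): 1110010010
Gen 2 (rule 218): 1111101101
Gen 3 (rule 22): 0000000001
Gen 4 (rule 218): 0000000010
Gen 5 (rule 22): 0000000111
Gen 6 (rule 218): 0000001111
Gen 7 (rule 22): 0000010000

Answer: 0000010000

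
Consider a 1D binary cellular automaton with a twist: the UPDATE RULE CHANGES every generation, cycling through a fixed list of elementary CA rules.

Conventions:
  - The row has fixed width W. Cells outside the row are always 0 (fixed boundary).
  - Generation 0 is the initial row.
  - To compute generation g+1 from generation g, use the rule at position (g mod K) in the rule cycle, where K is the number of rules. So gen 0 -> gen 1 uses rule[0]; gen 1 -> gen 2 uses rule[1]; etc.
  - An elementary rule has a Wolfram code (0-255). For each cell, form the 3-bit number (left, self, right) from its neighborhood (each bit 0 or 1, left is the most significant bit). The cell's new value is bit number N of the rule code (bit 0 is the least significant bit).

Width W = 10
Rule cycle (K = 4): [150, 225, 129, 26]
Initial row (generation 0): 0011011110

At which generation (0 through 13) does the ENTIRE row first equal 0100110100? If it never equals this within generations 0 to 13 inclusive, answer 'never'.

Answer: never

Derivation:
Gen 0: 0011011110
Gen 1 (rule 150): 0100001101
Gen 2 (rule 225): 0001100110
Gen 3 (rule 129): 1100000000
Gen 4 (rule 26): 1010000000
Gen 5 (rule 150): 1011000000
Gen 6 (rule 225): 0101011111
Gen 7 (rule 129): 0000001110
Gen 8 (rule 26): 0000011001
Gen 9 (rule 150): 0000100111
Gen 10 (rule 225): 1110000011
Gen 11 (rule 129): 0100111000
Gen 12 (rule 26): 1011100100
Gen 13 (rule 150): 1001011110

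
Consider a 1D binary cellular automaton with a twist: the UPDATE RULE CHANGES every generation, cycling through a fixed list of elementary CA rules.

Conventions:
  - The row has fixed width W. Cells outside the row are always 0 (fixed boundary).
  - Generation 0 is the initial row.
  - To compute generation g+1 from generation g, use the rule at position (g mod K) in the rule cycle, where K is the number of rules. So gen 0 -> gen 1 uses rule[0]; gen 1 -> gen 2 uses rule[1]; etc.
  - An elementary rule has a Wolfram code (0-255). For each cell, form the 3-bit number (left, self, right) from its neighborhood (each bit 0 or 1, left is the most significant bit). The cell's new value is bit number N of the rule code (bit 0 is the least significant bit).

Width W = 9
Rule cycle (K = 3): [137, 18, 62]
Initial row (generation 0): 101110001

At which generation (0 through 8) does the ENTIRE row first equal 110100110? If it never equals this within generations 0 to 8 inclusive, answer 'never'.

Answer: 7

Derivation:
Gen 0: 101110001
Gen 1 (rule 137): 001100100
Gen 2 (rule 18): 010011010
Gen 3 (rule 62): 111110111
Gen 4 (rule 137): 111100110
Gen 5 (rule 18): 000011001
Gen 6 (rule 62): 000110111
Gen 7 (rule 137): 110100110
Gen 8 (rule 18): 000011001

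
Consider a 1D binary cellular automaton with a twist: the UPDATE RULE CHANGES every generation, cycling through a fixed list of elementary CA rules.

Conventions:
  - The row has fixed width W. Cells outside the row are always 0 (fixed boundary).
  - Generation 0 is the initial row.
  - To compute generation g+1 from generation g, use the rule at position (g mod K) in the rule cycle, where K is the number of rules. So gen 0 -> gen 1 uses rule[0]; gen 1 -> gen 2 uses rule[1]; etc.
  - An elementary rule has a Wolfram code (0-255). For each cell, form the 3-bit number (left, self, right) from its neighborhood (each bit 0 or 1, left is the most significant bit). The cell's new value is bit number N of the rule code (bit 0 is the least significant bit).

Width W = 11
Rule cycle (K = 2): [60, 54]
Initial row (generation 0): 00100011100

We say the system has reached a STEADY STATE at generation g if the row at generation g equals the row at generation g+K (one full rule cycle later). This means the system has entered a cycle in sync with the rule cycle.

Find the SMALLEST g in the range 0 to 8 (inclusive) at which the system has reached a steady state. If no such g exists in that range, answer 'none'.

Gen 0: 00100011100
Gen 1 (rule 60): 00110010010
Gen 2 (rule 54): 01001111111
Gen 3 (rule 60): 01101000000
Gen 4 (rule 54): 10011100000
Gen 5 (rule 60): 11010010000
Gen 6 (rule 54): 00111111000
Gen 7 (rule 60): 00100000100
Gen 8 (rule 54): 01110001110
Gen 9 (rule 60): 01001001001
Gen 10 (rule 54): 11111111111

Answer: none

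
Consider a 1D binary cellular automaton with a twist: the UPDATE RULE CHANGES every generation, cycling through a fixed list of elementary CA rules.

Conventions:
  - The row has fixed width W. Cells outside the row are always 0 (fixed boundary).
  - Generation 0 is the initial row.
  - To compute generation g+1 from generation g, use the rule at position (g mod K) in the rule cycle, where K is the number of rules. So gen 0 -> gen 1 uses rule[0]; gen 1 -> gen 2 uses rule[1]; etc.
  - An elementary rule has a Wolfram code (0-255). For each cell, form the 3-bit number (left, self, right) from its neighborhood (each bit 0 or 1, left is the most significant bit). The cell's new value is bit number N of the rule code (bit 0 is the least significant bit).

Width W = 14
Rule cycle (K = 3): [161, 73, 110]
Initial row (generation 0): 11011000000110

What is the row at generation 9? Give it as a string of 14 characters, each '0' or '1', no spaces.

Answer: 00111111000111

Derivation:
Gen 0: 11011000000110
Gen 1 (rule 161): 00100011110000
Gen 2 (rule 73): 10001010010111
Gen 3 (rule 110): 10011110111101
Gen 4 (rule 161): 00001101011010
Gen 5 (rule 73): 11101100011000
Gen 6 (rule 110): 10111100111000
Gen 7 (rule 161): 01011000010011
Gen 8 (rule 73): 00011011000011
Gen 9 (rule 110): 00111111000111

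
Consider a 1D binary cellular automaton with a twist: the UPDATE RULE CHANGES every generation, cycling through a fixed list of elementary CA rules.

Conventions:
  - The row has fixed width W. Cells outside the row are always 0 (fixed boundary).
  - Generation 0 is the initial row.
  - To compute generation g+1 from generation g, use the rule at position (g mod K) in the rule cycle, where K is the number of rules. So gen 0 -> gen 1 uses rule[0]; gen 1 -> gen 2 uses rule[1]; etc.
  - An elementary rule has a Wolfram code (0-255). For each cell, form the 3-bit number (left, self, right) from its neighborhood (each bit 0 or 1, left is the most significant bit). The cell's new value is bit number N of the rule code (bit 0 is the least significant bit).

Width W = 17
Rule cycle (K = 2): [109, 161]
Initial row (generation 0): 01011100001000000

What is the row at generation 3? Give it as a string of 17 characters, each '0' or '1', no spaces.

Gen 0: 01011100001000000
Gen 1 (rule 109): 01110101101011111
Gen 2 (rule 161): 00101010010101110
Gen 3 (rule 109): 10111110011111010

Answer: 10111110011111010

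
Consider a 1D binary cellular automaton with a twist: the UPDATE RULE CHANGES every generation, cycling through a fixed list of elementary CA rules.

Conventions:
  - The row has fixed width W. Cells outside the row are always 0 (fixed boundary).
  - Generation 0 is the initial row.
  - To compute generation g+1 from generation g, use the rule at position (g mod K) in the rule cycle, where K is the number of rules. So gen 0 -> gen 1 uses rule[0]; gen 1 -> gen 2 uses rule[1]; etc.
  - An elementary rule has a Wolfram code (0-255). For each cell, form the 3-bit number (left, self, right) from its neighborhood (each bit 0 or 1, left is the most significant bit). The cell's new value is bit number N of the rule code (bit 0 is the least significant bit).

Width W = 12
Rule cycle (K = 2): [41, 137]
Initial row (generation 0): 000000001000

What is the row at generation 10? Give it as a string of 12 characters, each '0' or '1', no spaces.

Answer: 000100000001

Derivation:
Gen 0: 000000001000
Gen 1 (rule 41): 111111100011
Gen 2 (rule 137): 111111001010
Gen 3 (rule 41): 100000000100
Gen 4 (rule 137): 001111110001
Gen 5 (rule 41): 101000000100
Gen 6 (rule 137): 000011110001
Gen 7 (rule 41): 111010000100
Gen 8 (rule 137): 110000110001
Gen 9 (rule 41): 100110100100
Gen 10 (rule 137): 000100000001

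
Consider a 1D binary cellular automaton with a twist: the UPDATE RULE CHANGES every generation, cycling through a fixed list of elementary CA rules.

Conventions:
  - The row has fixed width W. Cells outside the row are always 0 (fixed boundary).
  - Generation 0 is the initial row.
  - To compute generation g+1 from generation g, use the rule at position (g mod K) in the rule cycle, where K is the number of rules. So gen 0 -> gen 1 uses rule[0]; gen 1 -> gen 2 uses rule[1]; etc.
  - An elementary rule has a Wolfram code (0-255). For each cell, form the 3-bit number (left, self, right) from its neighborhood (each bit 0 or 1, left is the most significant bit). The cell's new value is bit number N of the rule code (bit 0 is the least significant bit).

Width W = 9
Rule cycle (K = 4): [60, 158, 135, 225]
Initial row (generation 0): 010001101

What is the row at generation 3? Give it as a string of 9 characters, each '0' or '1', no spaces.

Gen 0: 010001101
Gen 1 (rule 60): 011001011
Gen 2 (rule 158): 110111010
Gen 3 (rule 135): 000010010

Answer: 000010010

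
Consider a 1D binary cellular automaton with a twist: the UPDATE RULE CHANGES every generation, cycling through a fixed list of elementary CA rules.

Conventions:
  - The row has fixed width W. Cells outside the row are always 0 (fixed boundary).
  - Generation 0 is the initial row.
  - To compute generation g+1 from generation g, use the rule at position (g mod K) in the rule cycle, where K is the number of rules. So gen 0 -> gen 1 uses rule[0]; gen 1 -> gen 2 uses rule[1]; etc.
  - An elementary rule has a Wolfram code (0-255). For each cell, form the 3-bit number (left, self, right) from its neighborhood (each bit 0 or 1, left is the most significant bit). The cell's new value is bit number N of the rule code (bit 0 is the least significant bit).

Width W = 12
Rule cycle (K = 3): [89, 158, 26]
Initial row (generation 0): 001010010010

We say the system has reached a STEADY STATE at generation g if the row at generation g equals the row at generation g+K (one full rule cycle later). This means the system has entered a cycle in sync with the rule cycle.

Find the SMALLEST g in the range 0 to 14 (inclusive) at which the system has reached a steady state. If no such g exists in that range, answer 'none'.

Answer: 11

Derivation:
Gen 0: 001010010010
Gen 1 (rule 89): 100001001001
Gen 2 (rule 158): 110011111111
Gen 3 (rule 26): 101110000000
Gen 4 (rule 89): 001011111111
Gen 5 (rule 158): 011011111110
Gen 6 (rule 26): 110010000001
Gen 7 (rule 89): 111001111100
Gen 8 (rule 158): 110111111010
Gen 9 (rule 26): 100100000001
Gen 10 (rule 89): 010011111100
Gen 11 (rule 158): 111111111010
Gen 12 (rule 26): 100000000001
Gen 13 (rule 89): 011111111100
Gen 14 (rule 158): 111111111010
Gen 15 (rule 26): 100000000001
Gen 16 (rule 89): 011111111100
Gen 17 (rule 158): 111111111010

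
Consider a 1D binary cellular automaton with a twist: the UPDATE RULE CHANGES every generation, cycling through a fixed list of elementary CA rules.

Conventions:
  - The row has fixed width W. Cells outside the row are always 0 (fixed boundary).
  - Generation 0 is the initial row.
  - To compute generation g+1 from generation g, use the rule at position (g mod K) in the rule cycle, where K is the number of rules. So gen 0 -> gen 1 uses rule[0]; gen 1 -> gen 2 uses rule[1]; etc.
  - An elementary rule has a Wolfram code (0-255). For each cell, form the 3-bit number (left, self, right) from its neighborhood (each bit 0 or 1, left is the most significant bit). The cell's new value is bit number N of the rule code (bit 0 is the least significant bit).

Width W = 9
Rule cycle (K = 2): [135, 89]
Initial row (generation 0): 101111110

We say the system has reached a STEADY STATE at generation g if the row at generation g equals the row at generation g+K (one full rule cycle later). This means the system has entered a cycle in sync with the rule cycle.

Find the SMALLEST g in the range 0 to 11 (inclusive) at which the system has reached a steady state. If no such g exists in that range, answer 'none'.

Answer: none

Derivation:
Gen 0: 101111110
Gen 1 (rule 135): 100111100
Gen 2 (rule 89): 010100111
Gen 3 (rule 135): 110101010
Gen 4 (rule 89): 110000001
Gen 5 (rule 135): 000111111
Gen 6 (rule 89): 110100001
Gen 7 (rule 135): 000101111
Gen 8 (rule 89): 110001001
Gen 9 (rule 135): 000111011
Gen 10 (rule 89): 110101011
Gen 11 (rule 135): 000101000
Gen 12 (rule 89): 110000111
Gen 13 (rule 135): 000111010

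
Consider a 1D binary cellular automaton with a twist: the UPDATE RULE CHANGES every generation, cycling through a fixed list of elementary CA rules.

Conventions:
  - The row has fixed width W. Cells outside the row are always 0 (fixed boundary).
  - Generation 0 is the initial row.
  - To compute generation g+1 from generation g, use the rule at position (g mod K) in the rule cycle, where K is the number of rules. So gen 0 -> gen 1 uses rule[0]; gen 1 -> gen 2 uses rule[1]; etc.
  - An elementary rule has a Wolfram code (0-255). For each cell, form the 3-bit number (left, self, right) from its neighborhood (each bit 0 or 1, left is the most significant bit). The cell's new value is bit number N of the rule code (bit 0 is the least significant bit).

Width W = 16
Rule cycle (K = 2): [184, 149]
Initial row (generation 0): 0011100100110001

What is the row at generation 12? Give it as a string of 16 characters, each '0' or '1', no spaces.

Gen 0: 0011100100110001
Gen 1 (rule 184): 0011010010101000
Gen 2 (rule 149): 1000011010101111
Gen 3 (rule 184): 0100010101011110
Gen 4 (rule 149): 0111010101001101
Gen 5 (rule 184): 0110101010101010
Gen 6 (rule 149): 0000101010101011
Gen 7 (rule 184): 0000010101010110
Gen 8 (rule 149): 1111010101010001
Gen 9 (rule 184): 1110101010101000
Gen 10 (rule 149): 0100101010101111
Gen 11 (rule 184): 0010010101011110
Gen 12 (rule 149): 1011010101001101

Answer: 1011010101001101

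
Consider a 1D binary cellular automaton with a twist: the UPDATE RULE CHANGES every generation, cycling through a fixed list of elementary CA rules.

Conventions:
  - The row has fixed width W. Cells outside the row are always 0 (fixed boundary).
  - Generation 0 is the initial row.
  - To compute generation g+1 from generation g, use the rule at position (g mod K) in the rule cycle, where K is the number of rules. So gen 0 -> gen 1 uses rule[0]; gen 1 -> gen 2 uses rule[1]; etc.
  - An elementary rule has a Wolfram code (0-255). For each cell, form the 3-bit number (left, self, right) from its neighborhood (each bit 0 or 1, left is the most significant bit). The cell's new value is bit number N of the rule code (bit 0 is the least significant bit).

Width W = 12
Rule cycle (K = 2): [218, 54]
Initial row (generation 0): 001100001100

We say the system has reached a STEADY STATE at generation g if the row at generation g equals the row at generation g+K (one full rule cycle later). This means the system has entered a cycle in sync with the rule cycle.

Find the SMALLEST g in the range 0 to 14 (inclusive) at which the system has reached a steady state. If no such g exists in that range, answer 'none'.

Gen 0: 001100001100
Gen 1 (rule 218): 011110011110
Gen 2 (rule 54): 100001100001
Gen 3 (rule 218): 010011110010
Gen 4 (rule 54): 111100001111
Gen 5 (rule 218): 111110011111
Gen 6 (rule 54): 000001100000
Gen 7 (rule 218): 000011110000
Gen 8 (rule 54): 000100001000
Gen 9 (rule 218): 001010010100
Gen 10 (rule 54): 011111111110
Gen 11 (rule 218): 111111111111
Gen 12 (rule 54): 000000000000
Gen 13 (rule 218): 000000000000
Gen 14 (rule 54): 000000000000
Gen 15 (rule 218): 000000000000
Gen 16 (rule 54): 000000000000

Answer: 12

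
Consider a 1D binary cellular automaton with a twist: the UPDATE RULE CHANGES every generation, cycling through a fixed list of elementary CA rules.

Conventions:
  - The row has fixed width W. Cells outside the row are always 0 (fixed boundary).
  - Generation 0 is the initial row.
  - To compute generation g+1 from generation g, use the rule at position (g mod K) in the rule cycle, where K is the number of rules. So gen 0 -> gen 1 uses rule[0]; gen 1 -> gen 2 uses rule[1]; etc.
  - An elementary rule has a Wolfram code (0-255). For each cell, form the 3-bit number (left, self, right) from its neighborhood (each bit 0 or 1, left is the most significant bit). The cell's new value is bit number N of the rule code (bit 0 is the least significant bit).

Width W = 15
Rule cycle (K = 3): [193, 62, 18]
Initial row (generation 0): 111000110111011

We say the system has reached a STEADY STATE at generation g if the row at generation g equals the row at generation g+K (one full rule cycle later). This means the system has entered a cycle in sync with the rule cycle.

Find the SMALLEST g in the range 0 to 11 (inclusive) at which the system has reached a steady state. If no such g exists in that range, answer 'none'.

Answer: none

Derivation:
Gen 0: 111000110111011
Gen 1 (rule 193): 011010010011001
Gen 2 (rule 62): 110111111110111
Gen 3 (rule 18): 000000000000000
Gen 4 (rule 193): 111111111111111
Gen 5 (rule 62): 100000000000000
Gen 6 (rule 18): 010000000000000
Gen 7 (rule 193): 000111111111111
Gen 8 (rule 62): 001100000000000
Gen 9 (rule 18): 010010000000000
Gen 10 (rule 193): 000000111111111
Gen 11 (rule 62): 000001100000000
Gen 12 (rule 18): 000010010000000
Gen 13 (rule 193): 111000000111111
Gen 14 (rule 62): 100100001100000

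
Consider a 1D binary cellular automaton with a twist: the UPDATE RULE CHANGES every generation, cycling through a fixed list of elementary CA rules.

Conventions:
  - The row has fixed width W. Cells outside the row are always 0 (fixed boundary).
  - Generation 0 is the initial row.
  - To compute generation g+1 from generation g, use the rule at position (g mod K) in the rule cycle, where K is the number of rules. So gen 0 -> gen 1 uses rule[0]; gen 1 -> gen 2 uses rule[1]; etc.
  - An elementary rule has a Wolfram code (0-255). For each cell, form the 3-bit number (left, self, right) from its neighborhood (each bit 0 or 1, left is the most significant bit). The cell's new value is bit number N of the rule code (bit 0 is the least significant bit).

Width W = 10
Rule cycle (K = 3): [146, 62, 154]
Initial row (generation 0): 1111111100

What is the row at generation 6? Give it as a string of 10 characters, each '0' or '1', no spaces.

Gen 0: 1111111100
Gen 1 (rule 146): 0111111010
Gen 2 (rule 62): 1100000111
Gen 3 (rule 154): 1010001110
Gen 4 (rule 146): 0001010101
Gen 5 (rule 62): 0011111111
Gen 6 (rule 154): 0111111110

Answer: 0111111110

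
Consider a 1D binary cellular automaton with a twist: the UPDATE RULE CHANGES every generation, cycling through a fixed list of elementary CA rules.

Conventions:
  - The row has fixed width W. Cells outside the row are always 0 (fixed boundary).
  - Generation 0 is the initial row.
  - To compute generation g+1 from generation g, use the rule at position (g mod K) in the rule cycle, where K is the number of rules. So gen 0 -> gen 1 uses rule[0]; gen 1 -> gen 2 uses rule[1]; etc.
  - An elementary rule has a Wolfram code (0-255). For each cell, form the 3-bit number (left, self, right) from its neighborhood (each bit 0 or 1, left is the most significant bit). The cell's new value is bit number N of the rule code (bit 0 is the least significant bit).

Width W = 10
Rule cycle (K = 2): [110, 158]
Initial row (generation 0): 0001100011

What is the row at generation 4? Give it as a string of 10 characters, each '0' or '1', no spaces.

Answer: 1001101111

Derivation:
Gen 0: 0001100011
Gen 1 (rule 110): 0011100111
Gen 2 (rule 158): 0111011110
Gen 3 (rule 110): 1101110010
Gen 4 (rule 158): 1001101111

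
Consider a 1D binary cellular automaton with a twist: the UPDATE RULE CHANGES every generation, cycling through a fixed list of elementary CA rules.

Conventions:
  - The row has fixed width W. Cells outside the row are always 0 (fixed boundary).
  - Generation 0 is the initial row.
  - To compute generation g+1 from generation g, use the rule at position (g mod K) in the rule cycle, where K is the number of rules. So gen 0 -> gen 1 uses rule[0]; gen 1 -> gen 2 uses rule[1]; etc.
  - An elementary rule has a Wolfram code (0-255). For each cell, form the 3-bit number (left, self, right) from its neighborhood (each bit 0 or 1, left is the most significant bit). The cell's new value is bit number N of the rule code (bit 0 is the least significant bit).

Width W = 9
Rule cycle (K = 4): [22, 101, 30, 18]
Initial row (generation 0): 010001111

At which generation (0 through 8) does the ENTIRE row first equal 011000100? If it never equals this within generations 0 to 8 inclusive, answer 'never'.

Answer: 3

Derivation:
Gen 0: 010001111
Gen 1 (rule 22): 111010000
Gen 2 (rule 101): 001110111
Gen 3 (rule 30): 011000100
Gen 4 (rule 18): 100101010
Gen 5 (rule 22): 111101011
Gen 6 (rule 101): 000111101
Gen 7 (rule 30): 001100001
Gen 8 (rule 18): 010010010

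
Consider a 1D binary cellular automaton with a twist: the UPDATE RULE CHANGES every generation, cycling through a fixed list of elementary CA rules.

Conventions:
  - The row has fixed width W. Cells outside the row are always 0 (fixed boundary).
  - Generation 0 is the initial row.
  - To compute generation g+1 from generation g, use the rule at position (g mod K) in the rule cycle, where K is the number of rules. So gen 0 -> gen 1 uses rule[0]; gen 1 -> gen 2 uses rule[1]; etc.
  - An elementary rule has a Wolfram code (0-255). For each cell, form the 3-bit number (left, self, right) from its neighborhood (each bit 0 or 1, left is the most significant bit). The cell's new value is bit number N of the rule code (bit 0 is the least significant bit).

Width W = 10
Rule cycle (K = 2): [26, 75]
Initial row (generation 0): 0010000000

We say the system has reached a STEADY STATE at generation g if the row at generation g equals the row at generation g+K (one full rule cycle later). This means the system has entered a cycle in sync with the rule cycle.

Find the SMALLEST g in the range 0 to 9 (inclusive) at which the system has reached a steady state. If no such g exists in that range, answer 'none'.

Answer: none

Derivation:
Gen 0: 0010000000
Gen 1 (rule 26): 0101000000
Gen 2 (rule 75): 1000011111
Gen 3 (rule 26): 0100110000
Gen 4 (rule 75): 1001110111
Gen 5 (rule 26): 0111000100
Gen 6 (rule 75): 1101011001
Gen 7 (rule 26): 1000010110
Gen 8 (rule 75): 0011100110
Gen 9 (rule 26): 0110011101
Gen 10 (rule 75): 1110110100
Gen 11 (rule 26): 1000100010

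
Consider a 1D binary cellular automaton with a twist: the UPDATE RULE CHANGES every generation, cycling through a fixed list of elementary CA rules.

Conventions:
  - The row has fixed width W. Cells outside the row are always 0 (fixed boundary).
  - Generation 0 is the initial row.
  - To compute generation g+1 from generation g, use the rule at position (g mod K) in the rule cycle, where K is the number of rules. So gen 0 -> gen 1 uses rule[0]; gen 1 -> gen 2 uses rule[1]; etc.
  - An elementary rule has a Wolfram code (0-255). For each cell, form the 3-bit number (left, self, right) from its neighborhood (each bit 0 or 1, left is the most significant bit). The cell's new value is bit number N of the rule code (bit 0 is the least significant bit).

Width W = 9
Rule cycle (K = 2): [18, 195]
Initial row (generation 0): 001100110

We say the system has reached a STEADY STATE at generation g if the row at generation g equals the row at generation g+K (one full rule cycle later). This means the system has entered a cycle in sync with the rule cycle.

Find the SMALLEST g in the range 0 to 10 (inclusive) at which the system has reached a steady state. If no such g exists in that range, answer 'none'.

Gen 0: 001100110
Gen 1 (rule 18): 010011001
Gen 2 (rule 195): 100101010
Gen 3 (rule 18): 011000001
Gen 4 (rule 195): 101011110
Gen 5 (rule 18): 000000001
Gen 6 (rule 195): 111111110
Gen 7 (rule 18): 000000001
Gen 8 (rule 195): 111111110
Gen 9 (rule 18): 000000001
Gen 10 (rule 195): 111111110
Gen 11 (rule 18): 000000001
Gen 12 (rule 195): 111111110

Answer: 5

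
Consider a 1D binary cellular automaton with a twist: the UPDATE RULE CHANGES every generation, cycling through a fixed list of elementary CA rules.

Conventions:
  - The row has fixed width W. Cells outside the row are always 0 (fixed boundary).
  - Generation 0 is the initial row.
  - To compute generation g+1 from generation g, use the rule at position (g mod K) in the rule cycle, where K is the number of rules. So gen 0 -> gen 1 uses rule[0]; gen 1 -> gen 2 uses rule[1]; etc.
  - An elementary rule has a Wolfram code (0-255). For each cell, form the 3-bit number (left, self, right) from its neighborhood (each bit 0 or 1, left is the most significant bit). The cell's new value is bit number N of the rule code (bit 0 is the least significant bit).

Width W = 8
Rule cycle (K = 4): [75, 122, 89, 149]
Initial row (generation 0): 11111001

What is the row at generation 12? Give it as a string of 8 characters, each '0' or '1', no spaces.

Answer: 11100110

Derivation:
Gen 0: 11111001
Gen 1 (rule 75): 10001010
Gen 2 (rule 122): 01010101
Gen 3 (rule 89): 00000000
Gen 4 (rule 149): 11111111
Gen 5 (rule 75): 10000001
Gen 6 (rule 122): 01000010
Gen 7 (rule 89): 00111001
Gen 8 (rule 149): 10010101
Gen 9 (rule 75): 00100000
Gen 10 (rule 122): 01010000
Gen 11 (rule 89): 00001111
Gen 12 (rule 149): 11100110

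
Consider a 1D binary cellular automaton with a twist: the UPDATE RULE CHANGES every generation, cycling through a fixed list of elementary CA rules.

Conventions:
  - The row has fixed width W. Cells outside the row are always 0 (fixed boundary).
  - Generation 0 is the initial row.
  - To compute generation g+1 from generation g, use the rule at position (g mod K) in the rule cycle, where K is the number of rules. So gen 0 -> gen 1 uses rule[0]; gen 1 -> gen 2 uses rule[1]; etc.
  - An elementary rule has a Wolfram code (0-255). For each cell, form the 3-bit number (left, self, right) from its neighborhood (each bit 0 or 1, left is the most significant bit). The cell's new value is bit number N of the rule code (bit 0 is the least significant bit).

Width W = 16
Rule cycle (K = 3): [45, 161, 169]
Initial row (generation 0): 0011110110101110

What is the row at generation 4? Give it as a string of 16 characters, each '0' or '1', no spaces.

Answer: 1111101001001010

Derivation:
Gen 0: 0011110110101110
Gen 1 (rule 45): 1010001101111000
Gen 2 (rule 161): 0100100010110011
Gen 3 (rule 169): 0000001001100010
Gen 4 (rule 45): 1111101001001010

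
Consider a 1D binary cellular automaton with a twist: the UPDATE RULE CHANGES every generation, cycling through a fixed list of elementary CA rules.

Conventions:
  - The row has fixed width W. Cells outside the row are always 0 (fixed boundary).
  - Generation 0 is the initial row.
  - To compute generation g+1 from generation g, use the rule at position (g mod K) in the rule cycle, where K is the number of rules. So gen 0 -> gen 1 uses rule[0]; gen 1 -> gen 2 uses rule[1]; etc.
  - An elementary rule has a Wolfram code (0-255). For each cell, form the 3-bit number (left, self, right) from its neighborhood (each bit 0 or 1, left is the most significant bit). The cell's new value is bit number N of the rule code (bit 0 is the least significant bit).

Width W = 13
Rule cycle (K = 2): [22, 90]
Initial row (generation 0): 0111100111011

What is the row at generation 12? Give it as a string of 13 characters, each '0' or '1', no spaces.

Gen 0: 0111100111011
Gen 1 (rule 22): 1000011000000
Gen 2 (rule 90): 0100111100000
Gen 3 (rule 22): 1111000010000
Gen 4 (rule 90): 1001100101000
Gen 5 (rule 22): 1110011101100
Gen 6 (rule 90): 1011110101110
Gen 7 (rule 22): 1000000100001
Gen 8 (rule 90): 0100001010010
Gen 9 (rule 22): 1110011011111
Gen 10 (rule 90): 1011111010001
Gen 11 (rule 22): 1000000011011
Gen 12 (rule 90): 0100000111011

Answer: 0100000111011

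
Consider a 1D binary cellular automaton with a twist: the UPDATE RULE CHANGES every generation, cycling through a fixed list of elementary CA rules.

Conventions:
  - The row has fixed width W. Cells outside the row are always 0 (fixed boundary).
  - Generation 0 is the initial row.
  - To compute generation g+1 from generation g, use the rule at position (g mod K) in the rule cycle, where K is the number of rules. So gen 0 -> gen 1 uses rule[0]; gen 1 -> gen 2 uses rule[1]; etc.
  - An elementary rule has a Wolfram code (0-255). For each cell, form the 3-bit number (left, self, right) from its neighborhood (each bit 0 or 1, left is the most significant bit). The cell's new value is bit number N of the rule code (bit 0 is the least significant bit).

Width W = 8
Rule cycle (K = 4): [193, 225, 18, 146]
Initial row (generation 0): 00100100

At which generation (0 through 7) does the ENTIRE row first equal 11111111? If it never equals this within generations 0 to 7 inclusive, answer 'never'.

Answer: 6

Derivation:
Gen 0: 00100100
Gen 1 (rule 193): 10000001
Gen 2 (rule 225): 00111100
Gen 3 (rule 18): 01000010
Gen 4 (rule 146): 10100101
Gen 5 (rule 193): 00000000
Gen 6 (rule 225): 11111111
Gen 7 (rule 18): 00000000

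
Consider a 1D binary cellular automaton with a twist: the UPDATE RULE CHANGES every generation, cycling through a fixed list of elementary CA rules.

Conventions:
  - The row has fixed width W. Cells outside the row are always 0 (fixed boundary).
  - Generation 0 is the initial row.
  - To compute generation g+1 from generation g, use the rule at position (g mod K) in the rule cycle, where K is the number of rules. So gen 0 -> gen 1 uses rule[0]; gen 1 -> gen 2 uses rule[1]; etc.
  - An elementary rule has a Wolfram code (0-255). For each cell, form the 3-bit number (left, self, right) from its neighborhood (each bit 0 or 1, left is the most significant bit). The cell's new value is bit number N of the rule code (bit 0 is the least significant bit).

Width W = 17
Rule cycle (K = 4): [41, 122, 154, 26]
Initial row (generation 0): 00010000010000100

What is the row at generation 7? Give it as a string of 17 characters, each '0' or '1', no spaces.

Answer: 11111111101010001

Derivation:
Gen 0: 00010000010000100
Gen 1 (rule 41): 11000111000110001
Gen 2 (rule 122): 11101101101111010
Gen 3 (rule 154): 11001001001110001
Gen 4 (rule 26): 10110110111001010
Gen 5 (rule 41): 01101101100000100
Gen 6 (rule 122): 11111111110001010
Gen 7 (rule 154): 11111111101010001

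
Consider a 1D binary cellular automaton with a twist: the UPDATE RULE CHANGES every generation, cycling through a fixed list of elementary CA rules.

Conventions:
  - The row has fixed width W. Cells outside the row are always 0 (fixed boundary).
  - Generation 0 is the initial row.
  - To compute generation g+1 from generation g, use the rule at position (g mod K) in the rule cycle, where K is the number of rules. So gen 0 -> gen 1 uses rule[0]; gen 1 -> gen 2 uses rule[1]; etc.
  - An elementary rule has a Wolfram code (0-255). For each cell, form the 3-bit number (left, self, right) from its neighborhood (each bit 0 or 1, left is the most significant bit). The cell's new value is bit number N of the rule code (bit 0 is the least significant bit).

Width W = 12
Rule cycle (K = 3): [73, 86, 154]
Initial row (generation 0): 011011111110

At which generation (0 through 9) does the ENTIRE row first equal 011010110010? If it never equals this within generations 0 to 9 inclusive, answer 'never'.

Gen 0: 011011111110
Gen 1 (rule 73): 011010000010
Gen 2 (rule 86): 101011000111
Gen 3 (rule 154): 000010101110
Gen 4 (rule 73): 111000001010
Gen 5 (rule 86): 001100011011
Gen 6 (rule 154): 011010110010
Gen 7 (rule 73): 011000110000
Gen 8 (rule 86): 101101011000
Gen 9 (rule 154): 001000010100

Answer: 6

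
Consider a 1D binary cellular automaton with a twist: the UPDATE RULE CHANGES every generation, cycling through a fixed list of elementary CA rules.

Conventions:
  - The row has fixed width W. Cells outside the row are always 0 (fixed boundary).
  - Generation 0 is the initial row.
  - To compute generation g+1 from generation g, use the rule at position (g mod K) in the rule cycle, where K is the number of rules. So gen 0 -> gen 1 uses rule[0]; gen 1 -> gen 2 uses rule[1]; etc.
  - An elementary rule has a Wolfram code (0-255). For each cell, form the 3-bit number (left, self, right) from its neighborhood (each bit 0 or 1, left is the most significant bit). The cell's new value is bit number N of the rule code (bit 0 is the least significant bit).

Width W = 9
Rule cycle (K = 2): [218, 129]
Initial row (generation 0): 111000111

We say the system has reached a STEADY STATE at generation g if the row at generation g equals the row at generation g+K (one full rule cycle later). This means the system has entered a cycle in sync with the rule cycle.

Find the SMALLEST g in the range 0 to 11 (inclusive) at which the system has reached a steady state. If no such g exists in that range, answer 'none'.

Gen 0: 111000111
Gen 1 (rule 218): 111101111
Gen 2 (rule 129): 011000110
Gen 3 (rule 218): 111101111
Gen 4 (rule 129): 011000110
Gen 5 (rule 218): 111101111
Gen 6 (rule 129): 011000110
Gen 7 (rule 218): 111101111
Gen 8 (rule 129): 011000110
Gen 9 (rule 218): 111101111
Gen 10 (rule 129): 011000110
Gen 11 (rule 218): 111101111
Gen 12 (rule 129): 011000110
Gen 13 (rule 218): 111101111

Answer: 1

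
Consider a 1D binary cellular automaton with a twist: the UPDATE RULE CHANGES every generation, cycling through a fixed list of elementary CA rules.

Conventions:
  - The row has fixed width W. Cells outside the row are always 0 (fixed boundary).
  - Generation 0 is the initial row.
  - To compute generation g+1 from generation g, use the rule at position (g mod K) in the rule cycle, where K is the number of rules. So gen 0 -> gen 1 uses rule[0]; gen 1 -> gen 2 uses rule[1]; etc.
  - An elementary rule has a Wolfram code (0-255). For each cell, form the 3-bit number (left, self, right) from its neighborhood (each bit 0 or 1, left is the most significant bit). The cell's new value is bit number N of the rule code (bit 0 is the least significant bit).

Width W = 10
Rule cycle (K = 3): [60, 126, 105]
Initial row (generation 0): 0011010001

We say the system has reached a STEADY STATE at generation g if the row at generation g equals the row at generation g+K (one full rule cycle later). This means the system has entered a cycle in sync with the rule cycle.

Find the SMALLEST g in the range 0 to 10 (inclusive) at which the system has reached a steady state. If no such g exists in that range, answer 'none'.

Answer: none

Derivation:
Gen 0: 0011010001
Gen 1 (rule 60): 0010111001
Gen 2 (rule 126): 0111101111
Gen 3 (rule 105): 0100111001
Gen 4 (rule 60): 0110100101
Gen 5 (rule 126): 1111111111
Gen 6 (rule 105): 1000000001
Gen 7 (rule 60): 1100000001
Gen 8 (rule 126): 1110000011
Gen 9 (rule 105): 1010111011
Gen 10 (rule 60): 1111100110
Gen 11 (rule 126): 1000111111
Gen 12 (rule 105): 0010100001
Gen 13 (rule 60): 0011110001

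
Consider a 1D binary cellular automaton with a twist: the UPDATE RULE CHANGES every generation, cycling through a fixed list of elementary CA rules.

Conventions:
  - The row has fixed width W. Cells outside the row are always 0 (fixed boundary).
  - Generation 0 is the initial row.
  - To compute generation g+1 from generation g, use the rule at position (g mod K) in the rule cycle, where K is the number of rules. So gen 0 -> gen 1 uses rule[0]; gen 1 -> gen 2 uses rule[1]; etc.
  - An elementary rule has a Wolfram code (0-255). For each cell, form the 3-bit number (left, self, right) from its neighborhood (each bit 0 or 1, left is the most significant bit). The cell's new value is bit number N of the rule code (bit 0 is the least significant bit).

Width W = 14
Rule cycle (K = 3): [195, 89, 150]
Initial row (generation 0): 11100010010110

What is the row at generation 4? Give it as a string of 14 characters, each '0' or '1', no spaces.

Gen 0: 11100010010110
Gen 1 (rule 195): 01101100100010
Gen 2 (rule 89): 01101110011001
Gen 3 (rule 150): 10000101100111
Gen 4 (rule 195): 00111000101011

Answer: 00111000101011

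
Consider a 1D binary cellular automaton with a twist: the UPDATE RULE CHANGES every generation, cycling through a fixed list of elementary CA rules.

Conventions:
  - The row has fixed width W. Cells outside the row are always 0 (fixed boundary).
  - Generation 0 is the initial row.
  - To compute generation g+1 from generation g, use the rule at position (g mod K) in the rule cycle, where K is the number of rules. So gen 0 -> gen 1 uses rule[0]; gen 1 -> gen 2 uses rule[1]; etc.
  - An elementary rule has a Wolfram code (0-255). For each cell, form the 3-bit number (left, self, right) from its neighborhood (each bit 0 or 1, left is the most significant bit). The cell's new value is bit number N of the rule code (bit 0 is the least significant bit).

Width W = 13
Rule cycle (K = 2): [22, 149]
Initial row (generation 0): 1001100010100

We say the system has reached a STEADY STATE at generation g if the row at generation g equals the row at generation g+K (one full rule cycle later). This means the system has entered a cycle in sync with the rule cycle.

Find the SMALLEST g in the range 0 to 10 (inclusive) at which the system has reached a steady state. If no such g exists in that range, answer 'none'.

Gen 0: 1001100010100
Gen 1 (rule 22): 1110010110110
Gen 2 (rule 149): 0101010000001
Gen 3 (rule 22): 1101011000011
Gen 4 (rule 149): 0001000111000
Gen 5 (rule 22): 0011101000100
Gen 6 (rule 149): 1001001110111
Gen 7 (rule 22): 1111110000000
Gen 8 (rule 149): 0111101111111
Gen 9 (rule 22): 1000000000000
Gen 10 (rule 149): 1111111111111
Gen 11 (rule 22): 0000000000000
Gen 12 (rule 149): 1111111111111

Answer: 10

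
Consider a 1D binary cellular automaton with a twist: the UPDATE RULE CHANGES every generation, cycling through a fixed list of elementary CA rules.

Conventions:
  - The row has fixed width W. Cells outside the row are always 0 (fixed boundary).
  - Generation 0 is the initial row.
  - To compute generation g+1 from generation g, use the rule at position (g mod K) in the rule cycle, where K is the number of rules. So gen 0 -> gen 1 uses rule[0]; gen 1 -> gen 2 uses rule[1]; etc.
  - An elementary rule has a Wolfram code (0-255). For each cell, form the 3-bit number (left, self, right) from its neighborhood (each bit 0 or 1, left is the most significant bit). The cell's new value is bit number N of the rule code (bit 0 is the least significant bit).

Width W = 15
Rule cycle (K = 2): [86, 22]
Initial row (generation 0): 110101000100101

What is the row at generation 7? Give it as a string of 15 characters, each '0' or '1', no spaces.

Gen 0: 110101000100101
Gen 1 (rule 86): 010101101111101
Gen 2 (rule 22): 110100000000001
Gen 3 (rule 86): 010110000000011
Gen 4 (rule 22): 110001000000100
Gen 5 (rule 86): 011011100001110
Gen 6 (rule 22): 100000010010001
Gen 7 (rule 86): 110000111111011

Answer: 110000111111011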